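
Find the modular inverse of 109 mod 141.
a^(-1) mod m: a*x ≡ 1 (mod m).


Use the extended Euclidean algorithm on (141, 109); each row r = 141*s + 109*t:
r=141, s=1, t=0
r=109, s=0, t=1
q=1: r=32, s=1, t=-1   [141*(1) + 109*(-1) = 32]
q=3: r=13, s=-3, t=4   [141*(-3) + 109*(4) = 13]
q=2: r=6, s=7, t=-9   [141*(7) + 109*(-9) = 6]
q=2: r=1, s=-17, t=22   [141*(-17) + 109*(22) = 1]
q=6: r=0, s=109, t=-141   [141*(109) + 109*(-141) = 0]
GCD = 1 with t = 22, so 109*(22) ≡ 1 (mod 141)
Inverse = 22 mod 141 = 22
Check: 109 * 22 = 2398 ≡ 1 (mod 141)

109^(-1) ≡ 22 (mod 141)


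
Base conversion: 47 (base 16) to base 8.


47 (base 16) = 71 (decimal)
71 (decimal) = 107 (base 8)


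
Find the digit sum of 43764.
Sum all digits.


4 + 3 + 7 + 6 + 4 = 24


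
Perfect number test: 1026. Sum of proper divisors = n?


Proper divisors of 1026: 1, 2, 3, 6, 9, 18, 19, 27, 38, 54, 57, 114, 171, 342, 513
Sum = 1 + 2 + 3 + 6 + 9 + 18 + 19 + 27 + 38 + 54 + 57 + 114 + 171 + 342 + 513 = 1374

No, 1026 is not perfect (1374 ≠ 1026)


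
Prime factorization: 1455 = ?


1455 / 3 = 485
485 / 5 = 97
97 / 97 = 1
1455 = 3 × 5 × 97


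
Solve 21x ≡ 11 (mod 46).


GCD(21, 46) = 1, unique solution
a^(-1) mod 46 = 11
x = 11 * 11 mod 46 = 29

x ≡ 29 (mod 46)


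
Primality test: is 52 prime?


52 / 2 = 26 (exact division)
52 is NOT prime.

No, 52 is not prime


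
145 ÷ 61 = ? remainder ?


145 = 61 * 2 + 23
Check: 122 + 23 = 145

q = 2, r = 23


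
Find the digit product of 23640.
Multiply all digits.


2 × 3 × 6 × 4 × 0 = 0


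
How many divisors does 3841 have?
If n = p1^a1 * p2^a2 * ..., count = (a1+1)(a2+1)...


3841 = 23^1 × 167^1
d(3841) = (1+1) × (1+1) = 4

4 divisors


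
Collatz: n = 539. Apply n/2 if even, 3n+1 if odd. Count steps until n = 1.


539 → 1618 → 809 → 2428 → 1214 → 607 → 1822 → 911 → 2734 → 1367 → 4102 → 2051 → 6154 → 3077 → 9232 → 4616 → 2308 → 1154 → 577 → 1732 → 866 → 433 → 1300 → 650 → 325 → 976 → 488 → 244 → 122 → 61 → 184 → 92 → 46 → 23 → 70 → 35 → 106 → 53 → 160 → 80 → 40 → 20 → 10 → 5 → 16 → 8 → 4 → 2 → 1
Total steps = 48

48 steps


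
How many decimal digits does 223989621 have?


223989621 has 9 digits in base 10
floor(log10(223989621)) + 1 = floor(8.3502) + 1 = 9

9 digits (base 10)


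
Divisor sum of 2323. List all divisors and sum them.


Divisors of 2323: 1, 23, 101, 2323
Sum = 1 + 23 + 101 + 2323 = 2448

σ(2323) = 2448


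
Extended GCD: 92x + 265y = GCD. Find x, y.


Tabular extended Euclidean (each row: r = 92*s + 265*t):
r=92, s=1, t=0
r=265, s=0, t=1
q=0: r=92, s=1, t=0   [92*(1) + 265*(0) = 92]
q=2: r=81, s=-2, t=1   [92*(-2) + 265*(1) = 81]
q=1: r=11, s=3, t=-1   [92*(3) + 265*(-1) = 11]
q=7: r=4, s=-23, t=8   [92*(-23) + 265*(8) = 4]
q=2: r=3, s=49, t=-17   [92*(49) + 265*(-17) = 3]
q=1: r=1, s=-72, t=25   [92*(-72) + 265*(25) = 1]
q=3: r=0, s=265, t=-92   [92*(265) + 265*(-92) = 0]
GCD = 1; from the row with r=1: x=-72, y=25
Check: 92*(-72) + 265*(25) = -6624 + 6625 = 1

GCD = 1, x = -72, y = 25


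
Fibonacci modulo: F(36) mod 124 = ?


F(k) mod 124 for k=1..36:
1, 1, 2, 3, 5, 8, 13, 21, 34, 55, 89, 20, 109, 5, 114, 119, 109, 104, 89, 69, 34, 103, 13, 116, 5, 121, 2, 123, 1, 0, 1, 1, 2, 3, 5, 8
F(36) mod 124 = 8


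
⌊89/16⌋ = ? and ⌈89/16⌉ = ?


89/16 = 5.5625
floor = 5
ceil = 6

floor = 5, ceil = 6


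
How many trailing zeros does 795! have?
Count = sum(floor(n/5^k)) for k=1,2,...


floor(795/5) = 159
floor(795/25) = 31
floor(795/125) = 6
floor(795/625) = 1
Total = 197

197 trailing zeros


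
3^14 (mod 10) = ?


3^1 mod 10 = 3
3^2 mod 10 = 9
3^3 mod 10 = 7
3^4 mod 10 = 1
3^5 mod 10 = 3
3^6 mod 10 = 9
3^7 mod 10 = 7
3^8 mod 10 = 1
3^9 mod 10 = 3
3^10 mod 10 = 9
3^11 mod 10 = 7
3^12 mod 10 = 1
3^13 mod 10 = 3
3^14 mod 10 = 9


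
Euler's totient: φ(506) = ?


506 = 2 × 11 × 23
Prime factors: 2, 11, 23
φ(506) = 506 × (1-1/2) × (1-1/11) × (1-1/23)
= 506 × 1/2 × 10/11 × 22/23 = 220

φ(506) = 220


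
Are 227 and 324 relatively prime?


Euclidean algorithm:
324 = 1 * 227 + 97
227 = 2 * 97 + 33
97 = 2 * 33 + 31
33 = 1 * 31 + 2
31 = 15 * 2 + 1
2 = 2 * 1 + 0
GCD(227, 324) = 1

Yes, coprime (GCD = 1)


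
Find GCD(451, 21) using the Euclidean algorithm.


451 = 21 * 21 + 10
21 = 2 * 10 + 1
10 = 10 * 1 + 0
GCD = 1


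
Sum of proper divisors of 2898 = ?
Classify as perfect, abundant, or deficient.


Proper divisors: 1, 2, 3, 6, 7, 9, 14, 18, 21, 23, 42, 46, 63, 69, 126, 138, 161, 207, 322, 414, 483, 966, 1449
Sum = 1 + 2 + 3 + 6 + 7 + 9 + 14 + 18 + 21 + 23 + 42 + 46 + 63 + 69 + 126 + 138 + 161 + 207 + 322 + 414 + 483 + 966 + 1449 = 4590
4590 > 2898 → abundant

s(2898) = 4590 (abundant)


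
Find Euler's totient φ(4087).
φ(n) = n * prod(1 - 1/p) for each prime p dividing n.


4087 = 61 × 67
Prime factors: 61, 67
φ(4087) = 4087 × (1-1/61) × (1-1/67)
= 4087 × 60/61 × 66/67 = 3960

φ(4087) = 3960


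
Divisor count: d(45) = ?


45 = 3^2 × 5^1
d(45) = (2+1) × (1+1) = 6

6 divisors


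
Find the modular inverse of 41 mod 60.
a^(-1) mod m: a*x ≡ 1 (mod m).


Use the extended Euclidean algorithm on (60, 41); each row r = 60*s + 41*t:
r=60, s=1, t=0
r=41, s=0, t=1
q=1: r=19, s=1, t=-1   [60*(1) + 41*(-1) = 19]
q=2: r=3, s=-2, t=3   [60*(-2) + 41*(3) = 3]
q=6: r=1, s=13, t=-19   [60*(13) + 41*(-19) = 1]
q=3: r=0, s=-41, t=60   [60*(-41) + 41*(60) = 0]
GCD = 1 with t = -19, so 41*(-19) ≡ 1 (mod 60)
Inverse = -19 mod 60 = 41
Check: 41 * 41 = 1681 ≡ 1 (mod 60)

41^(-1) ≡ 41 (mod 60)


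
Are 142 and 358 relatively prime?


Euclidean algorithm:
358 = 2 * 142 + 74
142 = 1 * 74 + 68
74 = 1 * 68 + 6
68 = 11 * 6 + 2
6 = 3 * 2 + 0
GCD(142, 358) = 2

No, not coprime (GCD = 2)


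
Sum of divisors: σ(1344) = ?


Divisors of 1344: 1, 2, 3, 4, 6, 7, 8, 12, 14, 16, 21, 24, 28, 32, 42, 48, 56, 64, 84, 96, 112, 168, 192, 224, 336, 448, 672, 1344
Sum = 1 + 2 + 3 + 4 + 6 + 7 + 8 + 12 + 14 + 16 + 21 + 24 + 28 + 32 + 42 + 48 + 56 + 64 + 84 + 96 + 112 + 168 + 192 + 224 + 336 + 448 + 672 + 1344 = 4064

σ(1344) = 4064


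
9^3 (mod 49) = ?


9^1 mod 49 = 9
9^2 mod 49 = 32
9^3 mod 49 = 43


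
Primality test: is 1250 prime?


1250 / 2 = 625 (exact division)
1250 is NOT prime.

No, 1250 is not prime


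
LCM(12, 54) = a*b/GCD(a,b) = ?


GCD(12, 54) = 6
LCM = 12*54/6 = 648/6 = 108

LCM = 108


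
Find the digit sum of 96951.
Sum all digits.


9 + 6 + 9 + 5 + 1 = 30


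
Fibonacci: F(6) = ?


Sequence: 1, 1, 2, 3, 5, 8
F(6) = 8


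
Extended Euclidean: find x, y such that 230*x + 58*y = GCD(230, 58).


Tabular extended Euclidean (each row: r = 230*s + 58*t):
r=230, s=1, t=0
r=58, s=0, t=1
q=3: r=56, s=1, t=-3   [230*(1) + 58*(-3) = 56]
q=1: r=2, s=-1, t=4   [230*(-1) + 58*(4) = 2]
q=28: r=0, s=29, t=-115   [230*(29) + 58*(-115) = 0]
GCD = 2; from the row with r=2: x=-1, y=4
Check: 230*(-1) + 58*(4) = -230 + 232 = 2

GCD = 2, x = -1, y = 4


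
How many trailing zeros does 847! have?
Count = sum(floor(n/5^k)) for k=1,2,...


floor(847/5) = 169
floor(847/25) = 33
floor(847/125) = 6
floor(847/625) = 1
Total = 209

209 trailing zeros


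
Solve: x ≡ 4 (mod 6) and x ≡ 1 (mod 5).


M = 6*5 = 30
M1 = M/6 = 5, M2 = M/5 = 6
M1^(-1) mod 6 = 5, M2^(-1) mod 5 = 1
x = 4*5*5 + 1*6*1 = 106
106 mod 30 = 16
Check: 16 mod 6 = 4 ✓, 16 mod 5 = 1 ✓

x ≡ 16 (mod 30)


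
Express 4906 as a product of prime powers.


4906 / 2 = 2453
2453 / 11 = 223
223 / 223 = 1
4906 = 2 × 11 × 223


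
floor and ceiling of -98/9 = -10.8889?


-98/9 = -10.8889
floor = -11
ceil = -10

floor = -11, ceil = -10


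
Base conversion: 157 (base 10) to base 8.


157 (base 10) = 157 (decimal)
157 (decimal) = 235 (base 8)


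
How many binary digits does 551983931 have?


551983931 in base 2 = 100000111001101001101100111011
Number of digits = 30

30 digits (base 2)


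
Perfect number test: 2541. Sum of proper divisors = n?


Proper divisors of 2541: 1, 3, 7, 11, 21, 33, 77, 121, 231, 363, 847
Sum = 1 + 3 + 7 + 11 + 21 + 33 + 77 + 121 + 231 + 363 + 847 = 1715

No, 2541 is not perfect (1715 ≠ 2541)


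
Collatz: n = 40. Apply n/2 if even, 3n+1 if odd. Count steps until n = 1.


40 → 20 → 10 → 5 → 16 → 8 → 4 → 2 → 1
Total steps = 8

8 steps


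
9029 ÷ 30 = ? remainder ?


9029 = 30 * 300 + 29
Check: 9000 + 29 = 9029

q = 300, r = 29


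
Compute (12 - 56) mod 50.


12 - 56 = -44
-44 mod 50 = 6


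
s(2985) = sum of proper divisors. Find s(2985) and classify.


Proper divisors: 1, 3, 5, 15, 199, 597, 995
Sum = 1 + 3 + 5 + 15 + 199 + 597 + 995 = 1815
1815 < 2985 → deficient

s(2985) = 1815 (deficient)


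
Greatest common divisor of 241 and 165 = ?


241 = 1 * 165 + 76
165 = 2 * 76 + 13
76 = 5 * 13 + 11
13 = 1 * 11 + 2
11 = 5 * 2 + 1
2 = 2 * 1 + 0
GCD = 1


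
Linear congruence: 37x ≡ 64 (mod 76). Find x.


GCD(37, 76) = 1, unique solution
a^(-1) mod 76 = 37
x = 37 * 64 mod 76 = 12

x ≡ 12 (mod 76)


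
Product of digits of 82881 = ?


8 × 2 × 8 × 8 × 1 = 1024


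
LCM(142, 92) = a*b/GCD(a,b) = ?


GCD(142, 92) = 2
LCM = 142*92/2 = 13064/2 = 6532

LCM = 6532


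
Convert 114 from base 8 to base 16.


114 (base 8) = 76 (decimal)
76 (decimal) = 4C (base 16)


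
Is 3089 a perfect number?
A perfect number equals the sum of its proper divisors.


Proper divisors of 3089: 1
Sum = 1 = 1

No, 3089 is not perfect (1 ≠ 3089)


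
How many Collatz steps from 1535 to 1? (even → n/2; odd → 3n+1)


1535 → 4606 → 2303 → 6910 → 3455 → 10366 → 5183 → 15550 → 7775 → 23326 → 11663 → 34990 → 17495 → 52486 → 26243 → 78730 → 39365 → 118096 → 59048 → 29524 → 14762 → 7381 → 22144 → 11072 → 5536 → 2768 → 1384 → 692 → 346 → 173 → 520 → 260 → 130 → 65 → 196 → 98 → 49 → 148 → 74 → 37 → 112 → 56 → 28 → 14 → 7 → 22 → 11 → 34 → 17 → 52 → 26 → 13 → 40 → 20 → 10 → 5 → 16 → 8 → 4 → 2 → 1
Total steps = 60

60 steps


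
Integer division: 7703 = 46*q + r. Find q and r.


7703 = 46 * 167 + 21
Check: 7682 + 21 = 7703

q = 167, r = 21


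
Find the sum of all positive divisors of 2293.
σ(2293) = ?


Divisors of 2293: 1, 2293
Sum = 1 + 2293 = 2294

σ(2293) = 2294


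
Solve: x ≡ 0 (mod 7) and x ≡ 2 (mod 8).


M = 7*8 = 56
M1 = M/7 = 8, M2 = M/8 = 7
M1^(-1) mod 7 = 1, M2^(-1) mod 8 = 7
x = 0*8*1 + 2*7*7 = 98
98 mod 56 = 42
Check: 42 mod 7 = 0 ✓, 42 mod 8 = 2 ✓

x ≡ 42 (mod 56)


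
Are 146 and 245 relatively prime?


Euclidean algorithm:
245 = 1 * 146 + 99
146 = 1 * 99 + 47
99 = 2 * 47 + 5
47 = 9 * 5 + 2
5 = 2 * 2 + 1
2 = 2 * 1 + 0
GCD(146, 245) = 1

Yes, coprime (GCD = 1)


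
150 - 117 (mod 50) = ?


150 - 117 = 33
33 mod 50 = 33


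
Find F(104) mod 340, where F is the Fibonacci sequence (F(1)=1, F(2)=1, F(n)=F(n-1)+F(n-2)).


F(k) mod 340 for k=1..104:
1, 1, 2, 3, 5, 8, 13, 21, 34, 55, 89, 144, 233, 37, 270, 307, 237, 204, 101, 305, 66, 31, 97, 128, 225, 13, 238, 251, 149, 60, 209, 269, 138, 67, 205, 272, 137, 69, 206, 275, 141, 76, 217, 293, 170, 123, 293, 76, 29, 105, 134, 239, 33, 272, 305, 237, 202, 99, 301, 60, 21, 81, 102, 183, 285, 128, 73, 201, 274, 135, 69, 204, 273, 137, 70, 207, 277, 144, 81, 225, 306, 191, 157, 8, 165, 173, 338, 171, 169, 0, 169, 169, 338, 167, 165, 332, 157, 149, 306, 115, 81, 196, 277, 133
F(104) mod 340 = 133


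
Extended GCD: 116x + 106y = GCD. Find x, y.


Tabular extended Euclidean (each row: r = 116*s + 106*t):
r=116, s=1, t=0
r=106, s=0, t=1
q=1: r=10, s=1, t=-1   [116*(1) + 106*(-1) = 10]
q=10: r=6, s=-10, t=11   [116*(-10) + 106*(11) = 6]
q=1: r=4, s=11, t=-12   [116*(11) + 106*(-12) = 4]
q=1: r=2, s=-21, t=23   [116*(-21) + 106*(23) = 2]
q=2: r=0, s=53, t=-58   [116*(53) + 106*(-58) = 0]
GCD = 2; from the row with r=2: x=-21, y=23
Check: 116*(-21) + 106*(23) = -2436 + 2438 = 2

GCD = 2, x = -21, y = 23


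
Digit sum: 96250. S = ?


9 + 6 + 2 + 5 + 0 = 22


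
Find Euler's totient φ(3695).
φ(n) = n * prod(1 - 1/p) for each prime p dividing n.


3695 = 5 × 739
Prime factors: 5, 739
φ(3695) = 3695 × (1-1/5) × (1-1/739)
= 3695 × 4/5 × 738/739 = 2952

φ(3695) = 2952


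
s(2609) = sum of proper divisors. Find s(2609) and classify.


Proper divisors: 1
Sum = 1 = 1
1 < 2609 → deficient

s(2609) = 1 (deficient)


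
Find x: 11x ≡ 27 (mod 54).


GCD(11, 54) = 1, unique solution
a^(-1) mod 54 = 5
x = 5 * 27 mod 54 = 27

x ≡ 27 (mod 54)


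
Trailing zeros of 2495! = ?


floor(2495/5) = 499
floor(2495/25) = 99
floor(2495/125) = 19
floor(2495/625) = 3
Total = 620

620 trailing zeros


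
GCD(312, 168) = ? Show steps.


312 = 1 * 168 + 144
168 = 1 * 144 + 24
144 = 6 * 24 + 0
GCD = 24


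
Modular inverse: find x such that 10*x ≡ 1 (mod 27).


Use the extended Euclidean algorithm on (27, 10); each row r = 27*s + 10*t:
r=27, s=1, t=0
r=10, s=0, t=1
q=2: r=7, s=1, t=-2   [27*(1) + 10*(-2) = 7]
q=1: r=3, s=-1, t=3   [27*(-1) + 10*(3) = 3]
q=2: r=1, s=3, t=-8   [27*(3) + 10*(-8) = 1]
q=3: r=0, s=-10, t=27   [27*(-10) + 10*(27) = 0]
GCD = 1 with t = -8, so 10*(-8) ≡ 1 (mod 27)
Inverse = -8 mod 27 = 19
Check: 10 * 19 = 190 ≡ 1 (mod 27)

10^(-1) ≡ 19 (mod 27)


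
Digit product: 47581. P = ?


4 × 7 × 5 × 8 × 1 = 1120


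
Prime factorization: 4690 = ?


4690 / 2 = 2345
2345 / 5 = 469
469 / 7 = 67
67 / 67 = 1
4690 = 2 × 5 × 7 × 67


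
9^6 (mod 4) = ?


9^1 mod 4 = 1
9^2 mod 4 = 1
9^3 mod 4 = 1
9^4 mod 4 = 1
9^5 mod 4 = 1
9^6 mod 4 = 1


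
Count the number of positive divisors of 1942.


1942 = 2^1 × 971^1
d(1942) = (1+1) × (1+1) = 4

4 divisors


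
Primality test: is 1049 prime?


Check divisors up to sqrt(1049) = 32.3883
No divisors found.
1049 is prime.

Yes, 1049 is prime


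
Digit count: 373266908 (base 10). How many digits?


373266908 has 9 digits in base 10
floor(log10(373266908)) + 1 = floor(8.5720) + 1 = 9

9 digits (base 10)


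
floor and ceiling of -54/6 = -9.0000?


-54/6 = -9.0000
floor = -9
ceil = -9

floor = -9, ceil = -9


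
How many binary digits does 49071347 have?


49071347 in base 2 = 10111011001100010011110011
Number of digits = 26

26 digits (base 2)


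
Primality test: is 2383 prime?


Check divisors up to sqrt(2383) = 48.8160
No divisors found.
2383 is prime.

Yes, 2383 is prime


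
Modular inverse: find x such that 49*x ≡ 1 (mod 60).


Use the extended Euclidean algorithm on (60, 49); each row r = 60*s + 49*t:
r=60, s=1, t=0
r=49, s=0, t=1
q=1: r=11, s=1, t=-1   [60*(1) + 49*(-1) = 11]
q=4: r=5, s=-4, t=5   [60*(-4) + 49*(5) = 5]
q=2: r=1, s=9, t=-11   [60*(9) + 49*(-11) = 1]
q=5: r=0, s=-49, t=60   [60*(-49) + 49*(60) = 0]
GCD = 1 with t = -11, so 49*(-11) ≡ 1 (mod 60)
Inverse = -11 mod 60 = 49
Check: 49 * 49 = 2401 ≡ 1 (mod 60)

49^(-1) ≡ 49 (mod 60)


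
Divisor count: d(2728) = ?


2728 = 2^3 × 11^1 × 31^1
d(2728) = (3+1) × (1+1) × (1+1) = 16

16 divisors


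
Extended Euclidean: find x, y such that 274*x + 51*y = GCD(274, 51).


Tabular extended Euclidean (each row: r = 274*s + 51*t):
r=274, s=1, t=0
r=51, s=0, t=1
q=5: r=19, s=1, t=-5   [274*(1) + 51*(-5) = 19]
q=2: r=13, s=-2, t=11   [274*(-2) + 51*(11) = 13]
q=1: r=6, s=3, t=-16   [274*(3) + 51*(-16) = 6]
q=2: r=1, s=-8, t=43   [274*(-8) + 51*(43) = 1]
q=6: r=0, s=51, t=-274   [274*(51) + 51*(-274) = 0]
GCD = 1; from the row with r=1: x=-8, y=43
Check: 274*(-8) + 51*(43) = -2192 + 2193 = 1

GCD = 1, x = -8, y = 43


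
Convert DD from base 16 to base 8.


DD (base 16) = 221 (decimal)
221 (decimal) = 335 (base 8)


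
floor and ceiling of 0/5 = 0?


0/5 = 0
floor = 0
ceil = 0

floor = 0, ceil = 0


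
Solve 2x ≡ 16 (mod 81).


GCD(2, 81) = 1, unique solution
a^(-1) mod 81 = 41
x = 41 * 16 mod 81 = 8

x ≡ 8 (mod 81)


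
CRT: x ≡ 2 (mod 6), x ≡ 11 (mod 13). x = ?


M = 6*13 = 78
M1 = M/6 = 13, M2 = M/13 = 6
M1^(-1) mod 6 = 1, M2^(-1) mod 13 = 11
x = 2*13*1 + 11*6*11 = 752
752 mod 78 = 50
Check: 50 mod 6 = 2 ✓, 50 mod 13 = 11 ✓

x ≡ 50 (mod 78)


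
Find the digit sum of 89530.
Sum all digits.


8 + 9 + 5 + 3 + 0 = 25


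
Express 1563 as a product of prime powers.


1563 / 3 = 521
521 / 521 = 1
1563 = 3 × 521


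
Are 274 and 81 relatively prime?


Euclidean algorithm:
274 = 3 * 81 + 31
81 = 2 * 31 + 19
31 = 1 * 19 + 12
19 = 1 * 12 + 7
12 = 1 * 7 + 5
7 = 1 * 5 + 2
5 = 2 * 2 + 1
2 = 2 * 1 + 0
GCD(274, 81) = 1

Yes, coprime (GCD = 1)


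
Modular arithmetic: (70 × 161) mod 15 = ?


70 × 161 = 11270
11270 mod 15 = 5


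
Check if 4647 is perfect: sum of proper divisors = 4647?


Proper divisors of 4647: 1, 3, 1549
Sum = 1 + 3 + 1549 = 1553

No, 4647 is not perfect (1553 ≠ 4647)


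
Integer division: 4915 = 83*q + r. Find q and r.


4915 = 83 * 59 + 18
Check: 4897 + 18 = 4915

q = 59, r = 18


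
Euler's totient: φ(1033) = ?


1033 = 1033
Prime factors: 1033
φ(1033) = 1033 × (1-1/1033)
= 1033 × 1032/1033 = 1032

φ(1033) = 1032


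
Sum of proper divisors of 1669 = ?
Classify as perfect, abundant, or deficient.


Proper divisors: 1
Sum = 1 = 1
1 < 1669 → deficient

s(1669) = 1 (deficient)


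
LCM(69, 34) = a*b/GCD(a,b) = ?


GCD(69, 34) = 1
LCM = 69*34/1 = 2346/1 = 2346

LCM = 2346


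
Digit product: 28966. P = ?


2 × 8 × 9 × 6 × 6 = 5184


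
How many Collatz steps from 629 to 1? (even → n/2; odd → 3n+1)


629 → 1888 → 944 → 472 → 236 → 118 → 59 → 178 → 89 → 268 → 134 → 67 → 202 → 101 → 304 → 152 → 76 → 38 → 19 → 58 → 29 → 88 → 44 → 22 → 11 → 34 → 17 → 52 → 26 → 13 → 40 → 20 → 10 → 5 → 16 → 8 → 4 → 2 → 1
Total steps = 38

38 steps


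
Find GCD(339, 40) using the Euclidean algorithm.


339 = 8 * 40 + 19
40 = 2 * 19 + 2
19 = 9 * 2 + 1
2 = 2 * 1 + 0
GCD = 1


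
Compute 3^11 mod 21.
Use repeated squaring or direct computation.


3^1 mod 21 = 3
3^2 mod 21 = 9
3^3 mod 21 = 6
3^4 mod 21 = 18
3^5 mod 21 = 12
3^6 mod 21 = 15
3^7 mod 21 = 3
3^8 mod 21 = 9
3^9 mod 21 = 6
3^10 mod 21 = 18
3^11 mod 21 = 12


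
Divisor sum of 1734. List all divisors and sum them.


Divisors of 1734: 1, 2, 3, 6, 17, 34, 51, 102, 289, 578, 867, 1734
Sum = 1 + 2 + 3 + 6 + 17 + 34 + 51 + 102 + 289 + 578 + 867 + 1734 = 3684

σ(1734) = 3684


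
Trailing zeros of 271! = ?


floor(271/5) = 54
floor(271/25) = 10
floor(271/125) = 2
Total = 66

66 trailing zeros


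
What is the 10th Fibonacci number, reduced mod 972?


F(k) mod 972 for k=1..10:
1, 1, 2, 3, 5, 8, 13, 21, 34, 55
F(10) mod 972 = 55


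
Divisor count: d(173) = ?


173 = 173^1
d(173) = (1+1) = 2

2 divisors


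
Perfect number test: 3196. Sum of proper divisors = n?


Proper divisors of 3196: 1, 2, 4, 17, 34, 47, 68, 94, 188, 799, 1598
Sum = 1 + 2 + 4 + 17 + 34 + 47 + 68 + 94 + 188 + 799 + 1598 = 2852

No, 3196 is not perfect (2852 ≠ 3196)


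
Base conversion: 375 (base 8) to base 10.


375 (base 8) = 253 (decimal)
253 (decimal) = 253 (base 10)


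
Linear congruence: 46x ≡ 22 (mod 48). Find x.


GCD(46, 48) = 2 divides 22
Divide: 23x ≡ 11 (mod 24)
x ≡ 13 (mod 24)


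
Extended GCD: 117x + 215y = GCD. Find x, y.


Tabular extended Euclidean (each row: r = 117*s + 215*t):
r=117, s=1, t=0
r=215, s=0, t=1
q=0: r=117, s=1, t=0   [117*(1) + 215*(0) = 117]
q=1: r=98, s=-1, t=1   [117*(-1) + 215*(1) = 98]
q=1: r=19, s=2, t=-1   [117*(2) + 215*(-1) = 19]
q=5: r=3, s=-11, t=6   [117*(-11) + 215*(6) = 3]
q=6: r=1, s=68, t=-37   [117*(68) + 215*(-37) = 1]
q=3: r=0, s=-215, t=117   [117*(-215) + 215*(117) = 0]
GCD = 1; from the row with r=1: x=68, y=-37
Check: 117*(68) + 215*(-37) = 7956 - 7955 = 1

GCD = 1, x = 68, y = -37


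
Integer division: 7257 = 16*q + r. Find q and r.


7257 = 16 * 453 + 9
Check: 7248 + 9 = 7257

q = 453, r = 9


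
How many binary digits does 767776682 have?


767776682 in base 2 = 101101110000110101011110101010
Number of digits = 30

30 digits (base 2)


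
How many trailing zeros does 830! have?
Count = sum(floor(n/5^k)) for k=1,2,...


floor(830/5) = 166
floor(830/25) = 33
floor(830/125) = 6
floor(830/625) = 1
Total = 206

206 trailing zeros


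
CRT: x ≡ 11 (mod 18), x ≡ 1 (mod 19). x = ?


M = 18*19 = 342
M1 = M/18 = 19, M2 = M/19 = 18
M1^(-1) mod 18 = 1, M2^(-1) mod 19 = 18
x = 11*19*1 + 1*18*18 = 533
533 mod 342 = 191
Check: 191 mod 18 = 11 ✓, 191 mod 19 = 1 ✓

x ≡ 191 (mod 342)


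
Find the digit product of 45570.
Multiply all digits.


4 × 5 × 5 × 7 × 0 = 0


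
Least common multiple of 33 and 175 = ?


GCD(33, 175) = 1
LCM = 33*175/1 = 5775/1 = 5775

LCM = 5775


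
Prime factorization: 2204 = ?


2204 / 2 = 1102
1102 / 2 = 551
551 / 19 = 29
29 / 29 = 1
2204 = 2^2 × 19 × 29


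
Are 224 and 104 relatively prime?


Euclidean algorithm:
224 = 2 * 104 + 16
104 = 6 * 16 + 8
16 = 2 * 8 + 0
GCD(224, 104) = 8

No, not coprime (GCD = 8)


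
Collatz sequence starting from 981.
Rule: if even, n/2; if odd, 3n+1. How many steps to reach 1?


981 → 2944 → 1472 → 736 → 368 → 184 → 92 → 46 → 23 → 70 → 35 → 106 → 53 → 160 → 80 → 40 → 20 → 10 → 5 → 16 → 8 → 4 → 2 → 1
Total steps = 23

23 steps


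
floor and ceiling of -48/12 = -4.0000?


-48/12 = -4.0000
floor = -4
ceil = -4

floor = -4, ceil = -4


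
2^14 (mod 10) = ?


2^1 mod 10 = 2
2^2 mod 10 = 4
2^3 mod 10 = 8
2^4 mod 10 = 6
2^5 mod 10 = 2
2^6 mod 10 = 4
2^7 mod 10 = 8
2^8 mod 10 = 6
2^9 mod 10 = 2
2^10 mod 10 = 4
2^11 mod 10 = 8
2^12 mod 10 = 6
2^13 mod 10 = 2
2^14 mod 10 = 4


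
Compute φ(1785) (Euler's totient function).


1785 = 3 × 5 × 7 × 17
Prime factors: 3, 5, 7, 17
φ(1785) = 1785 × (1-1/3) × (1-1/5) × (1-1/7) × (1-1/17)
= 1785 × 2/3 × 4/5 × 6/7 × 16/17 = 768

φ(1785) = 768


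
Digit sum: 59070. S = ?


5 + 9 + 0 + 7 + 0 = 21


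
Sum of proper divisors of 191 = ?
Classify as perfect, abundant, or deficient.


Proper divisors: 1
Sum = 1 = 1
1 < 191 → deficient

s(191) = 1 (deficient)


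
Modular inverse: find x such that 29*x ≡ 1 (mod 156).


Use the extended Euclidean algorithm on (156, 29); each row r = 156*s + 29*t:
r=156, s=1, t=0
r=29, s=0, t=1
q=5: r=11, s=1, t=-5   [156*(1) + 29*(-5) = 11]
q=2: r=7, s=-2, t=11   [156*(-2) + 29*(11) = 7]
q=1: r=4, s=3, t=-16   [156*(3) + 29*(-16) = 4]
q=1: r=3, s=-5, t=27   [156*(-5) + 29*(27) = 3]
q=1: r=1, s=8, t=-43   [156*(8) + 29*(-43) = 1]
q=3: r=0, s=-29, t=156   [156*(-29) + 29*(156) = 0]
GCD = 1 with t = -43, so 29*(-43) ≡ 1 (mod 156)
Inverse = -43 mod 156 = 113
Check: 29 * 113 = 3277 ≡ 1 (mod 156)

29^(-1) ≡ 113 (mod 156)


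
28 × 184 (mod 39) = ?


28 × 184 = 5152
5152 mod 39 = 4


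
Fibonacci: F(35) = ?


Sequence: 1, 1, 2, 3, 5, 8, 13, 21, 34, 55, 89, 144, 233, 377, 610, 987, 1597, 2584, 4181, 6765, 10946, 17711, 28657, 46368, 75025, 121393, 196418, 317811, 514229, 832040, 1346269, 2178309, 3524578, 5702887, 9227465
F(35) = 9227465


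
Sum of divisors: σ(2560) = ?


Divisors of 2560: 1, 2, 4, 5, 8, 10, 16, 20, 32, 40, 64, 80, 128, 160, 256, 320, 512, 640, 1280, 2560
Sum = 1 + 2 + 4 + 5 + 8 + 10 + 16 + 20 + 32 + 40 + 64 + 80 + 128 + 160 + 256 + 320 + 512 + 640 + 1280 + 2560 = 6138

σ(2560) = 6138


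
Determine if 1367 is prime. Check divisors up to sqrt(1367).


Check divisors up to sqrt(1367) = 36.9730
No divisors found.
1367 is prime.

Yes, 1367 is prime


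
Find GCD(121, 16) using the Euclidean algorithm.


121 = 7 * 16 + 9
16 = 1 * 9 + 7
9 = 1 * 7 + 2
7 = 3 * 2 + 1
2 = 2 * 1 + 0
GCD = 1


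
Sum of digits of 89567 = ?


8 + 9 + 5 + 6 + 7 = 35


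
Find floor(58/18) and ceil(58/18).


58/18 = 3.2222
floor = 3
ceil = 4

floor = 3, ceil = 4


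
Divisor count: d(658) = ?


658 = 2^1 × 7^1 × 47^1
d(658) = (1+1) × (1+1) × (1+1) = 8

8 divisors


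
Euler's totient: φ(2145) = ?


2145 = 3 × 5 × 11 × 13
Prime factors: 3, 5, 11, 13
φ(2145) = 2145 × (1-1/3) × (1-1/5) × (1-1/11) × (1-1/13)
= 2145 × 2/3 × 4/5 × 10/11 × 12/13 = 960

φ(2145) = 960


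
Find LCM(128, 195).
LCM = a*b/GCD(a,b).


GCD(128, 195) = 1
LCM = 128*195/1 = 24960/1 = 24960

LCM = 24960


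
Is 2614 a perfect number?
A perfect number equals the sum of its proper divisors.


Proper divisors of 2614: 1, 2, 1307
Sum = 1 + 2 + 1307 = 1310

No, 2614 is not perfect (1310 ≠ 2614)


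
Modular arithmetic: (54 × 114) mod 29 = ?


54 × 114 = 6156
6156 mod 29 = 8


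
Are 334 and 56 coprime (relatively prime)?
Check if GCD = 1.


Euclidean algorithm:
334 = 5 * 56 + 54
56 = 1 * 54 + 2
54 = 27 * 2 + 0
GCD(334, 56) = 2

No, not coprime (GCD = 2)


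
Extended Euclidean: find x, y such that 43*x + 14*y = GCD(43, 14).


Tabular extended Euclidean (each row: r = 43*s + 14*t):
r=43, s=1, t=0
r=14, s=0, t=1
q=3: r=1, s=1, t=-3   [43*(1) + 14*(-3) = 1]
q=14: r=0, s=-14, t=43   [43*(-14) + 14*(43) = 0]
GCD = 1; from the row with r=1: x=1, y=-3
Check: 43*(1) + 14*(-3) = 43 - 42 = 1

GCD = 1, x = 1, y = -3


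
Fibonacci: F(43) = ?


Sequence: 1, 1, 2, 3, 5, 8, 13, 21, 34, 55, 89, 144, 233, 377, 610, 987, 1597, 2584, 4181, 6765, 10946, 17711, 28657, 46368, 75025, 121393, 196418, 317811, 514229, 832040, 1346269, 2178309, 3524578, 5702887, 9227465, 14930352, 24157817, 39088169, 63245986, 102334155, 165580141, 267914296, 433494437
F(43) = 433494437


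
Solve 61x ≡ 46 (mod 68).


GCD(61, 68) = 1, unique solution
a^(-1) mod 68 = 29
x = 29 * 46 mod 68 = 42

x ≡ 42 (mod 68)


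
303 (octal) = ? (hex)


303 (base 8) = 195 (decimal)
195 (decimal) = C3 (base 16)


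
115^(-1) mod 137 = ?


Use the extended Euclidean algorithm on (137, 115); each row r = 137*s + 115*t:
r=137, s=1, t=0
r=115, s=0, t=1
q=1: r=22, s=1, t=-1   [137*(1) + 115*(-1) = 22]
q=5: r=5, s=-5, t=6   [137*(-5) + 115*(6) = 5]
q=4: r=2, s=21, t=-25   [137*(21) + 115*(-25) = 2]
q=2: r=1, s=-47, t=56   [137*(-47) + 115*(56) = 1]
q=2: r=0, s=115, t=-137   [137*(115) + 115*(-137) = 0]
GCD = 1 with t = 56, so 115*(56) ≡ 1 (mod 137)
Inverse = 56 mod 137 = 56
Check: 115 * 56 = 6440 ≡ 1 (mod 137)

115^(-1) ≡ 56 (mod 137)


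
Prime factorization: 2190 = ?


2190 / 2 = 1095
1095 / 3 = 365
365 / 5 = 73
73 / 73 = 1
2190 = 2 × 3 × 5 × 73


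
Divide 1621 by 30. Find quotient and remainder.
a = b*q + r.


1621 = 30 * 54 + 1
Check: 1620 + 1 = 1621

q = 54, r = 1


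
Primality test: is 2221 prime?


Check divisors up to sqrt(2221) = 47.1275
No divisors found.
2221 is prime.

Yes, 2221 is prime


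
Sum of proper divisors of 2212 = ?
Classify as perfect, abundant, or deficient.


Proper divisors: 1, 2, 4, 7, 14, 28, 79, 158, 316, 553, 1106
Sum = 1 + 2 + 4 + 7 + 14 + 28 + 79 + 158 + 316 + 553 + 1106 = 2268
2268 > 2212 → abundant

s(2212) = 2268 (abundant)


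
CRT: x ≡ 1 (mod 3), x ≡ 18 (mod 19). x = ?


M = 3*19 = 57
M1 = M/3 = 19, M2 = M/19 = 3
M1^(-1) mod 3 = 1, M2^(-1) mod 19 = 13
x = 1*19*1 + 18*3*13 = 721
721 mod 57 = 37
Check: 37 mod 3 = 1 ✓, 37 mod 19 = 18 ✓

x ≡ 37 (mod 57)


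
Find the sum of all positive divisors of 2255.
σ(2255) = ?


Divisors of 2255: 1, 5, 11, 41, 55, 205, 451, 2255
Sum = 1 + 5 + 11 + 41 + 55 + 205 + 451 + 2255 = 3024

σ(2255) = 3024


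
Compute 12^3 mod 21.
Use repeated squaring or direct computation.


12^1 mod 21 = 12
12^2 mod 21 = 18
12^3 mod 21 = 6


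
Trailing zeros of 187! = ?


floor(187/5) = 37
floor(187/25) = 7
floor(187/125) = 1
Total = 45

45 trailing zeros


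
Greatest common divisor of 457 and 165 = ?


457 = 2 * 165 + 127
165 = 1 * 127 + 38
127 = 3 * 38 + 13
38 = 2 * 13 + 12
13 = 1 * 12 + 1
12 = 12 * 1 + 0
GCD = 1


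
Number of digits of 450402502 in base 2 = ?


450402502 in base 2 = 11010110110001001100011000110
Number of digits = 29

29 digits (base 2)


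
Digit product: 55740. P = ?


5 × 5 × 7 × 4 × 0 = 0


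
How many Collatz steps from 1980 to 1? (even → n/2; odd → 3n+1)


1980 → 990 → 495 → 1486 → 743 → 2230 → 1115 → 3346 → 1673 → 5020 → 2510 → 1255 → 3766 → 1883 → 5650 → 2825 → 8476 → 4238 → 2119 → 6358 → 3179 → 9538 → 4769 → 14308 → 7154 → 3577 → 10732 → 5366 → 2683 → 8050 → 4025 → 12076 → 6038 → 3019 → 9058 → 4529 → 13588 → 6794 → 3397 → 10192 → 5096 → 2548 → 1274 → 637 → 1912 → 956 → 478 → 239 → 718 → 359 → 1078 → 539 → 1618 → 809 → 2428 → 1214 → 607 → 1822 → 911 → 2734 → 1367 → 4102 → 2051 → 6154 → 3077 → 9232 → 4616 → 2308 → 1154 → 577 → 1732 → 866 → 433 → 1300 → 650 → 325 → 976 → 488 → 244 → 122 → 61 → 184 → 92 → 46 → 23 → 70 → 35 → 106 → 53 → 160 → 80 → 40 → 20 → 10 → 5 → 16 → 8 → 4 → 2 → 1
Total steps = 99

99 steps


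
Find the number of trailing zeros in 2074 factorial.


floor(2074/5) = 414
floor(2074/25) = 82
floor(2074/125) = 16
floor(2074/625) = 3
Total = 515

515 trailing zeros


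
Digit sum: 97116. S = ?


9 + 7 + 1 + 1 + 6 = 24


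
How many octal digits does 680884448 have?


680884448 in base 8 = 5045274340
Number of digits = 10

10 digits (base 8)


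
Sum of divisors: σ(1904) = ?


Divisors of 1904: 1, 2, 4, 7, 8, 14, 16, 17, 28, 34, 56, 68, 112, 119, 136, 238, 272, 476, 952, 1904
Sum = 1 + 2 + 4 + 7 + 8 + 14 + 16 + 17 + 28 + 34 + 56 + 68 + 112 + 119 + 136 + 238 + 272 + 476 + 952 + 1904 = 4464

σ(1904) = 4464


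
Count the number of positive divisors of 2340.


2340 = 2^2 × 3^2 × 5^1 × 13^1
d(2340) = (2+1) × (2+1) × (1+1) × (1+1) = 36

36 divisors


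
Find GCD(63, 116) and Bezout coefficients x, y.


Tabular extended Euclidean (each row: r = 63*s + 116*t):
r=63, s=1, t=0
r=116, s=0, t=1
q=0: r=63, s=1, t=0   [63*(1) + 116*(0) = 63]
q=1: r=53, s=-1, t=1   [63*(-1) + 116*(1) = 53]
q=1: r=10, s=2, t=-1   [63*(2) + 116*(-1) = 10]
q=5: r=3, s=-11, t=6   [63*(-11) + 116*(6) = 3]
q=3: r=1, s=35, t=-19   [63*(35) + 116*(-19) = 1]
q=3: r=0, s=-116, t=63   [63*(-116) + 116*(63) = 0]
GCD = 1; from the row with r=1: x=35, y=-19
Check: 63*(35) + 116*(-19) = 2205 - 2204 = 1

GCD = 1, x = 35, y = -19


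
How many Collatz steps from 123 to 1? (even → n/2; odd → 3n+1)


123 → 370 → 185 → 556 → 278 → 139 → 418 → 209 → 628 → 314 → 157 → 472 → 236 → 118 → 59 → 178 → 89 → 268 → 134 → 67 → 202 → 101 → 304 → 152 → 76 → 38 → 19 → 58 → 29 → 88 → 44 → 22 → 11 → 34 → 17 → 52 → 26 → 13 → 40 → 20 → 10 → 5 → 16 → 8 → 4 → 2 → 1
Total steps = 46

46 steps


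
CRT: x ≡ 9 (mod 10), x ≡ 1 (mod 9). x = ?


M = 10*9 = 90
M1 = M/10 = 9, M2 = M/9 = 10
M1^(-1) mod 10 = 9, M2^(-1) mod 9 = 1
x = 9*9*9 + 1*10*1 = 739
739 mod 90 = 19
Check: 19 mod 10 = 9 ✓, 19 mod 9 = 1 ✓

x ≡ 19 (mod 90)


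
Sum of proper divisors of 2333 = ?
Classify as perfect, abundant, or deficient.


Proper divisors: 1
Sum = 1 = 1
1 < 2333 → deficient

s(2333) = 1 (deficient)


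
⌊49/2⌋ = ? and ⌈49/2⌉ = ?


49/2 = 24.5000
floor = 24
ceil = 25

floor = 24, ceil = 25


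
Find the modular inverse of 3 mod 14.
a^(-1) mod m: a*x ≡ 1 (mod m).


Use the extended Euclidean algorithm on (14, 3); each row r = 14*s + 3*t:
r=14, s=1, t=0
r=3, s=0, t=1
q=4: r=2, s=1, t=-4   [14*(1) + 3*(-4) = 2]
q=1: r=1, s=-1, t=5   [14*(-1) + 3*(5) = 1]
q=2: r=0, s=3, t=-14   [14*(3) + 3*(-14) = 0]
GCD = 1 with t = 5, so 3*(5) ≡ 1 (mod 14)
Inverse = 5 mod 14 = 5
Check: 3 * 5 = 15 ≡ 1 (mod 14)

3^(-1) ≡ 5 (mod 14)


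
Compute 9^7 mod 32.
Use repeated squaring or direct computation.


9^1 mod 32 = 9
9^2 mod 32 = 17
9^3 mod 32 = 25
9^4 mod 32 = 1
9^5 mod 32 = 9
9^6 mod 32 = 17
9^7 mod 32 = 25


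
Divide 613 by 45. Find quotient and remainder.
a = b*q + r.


613 = 45 * 13 + 28
Check: 585 + 28 = 613

q = 13, r = 28


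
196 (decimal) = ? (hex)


196 (base 10) = 196 (decimal)
196 (decimal) = C4 (base 16)


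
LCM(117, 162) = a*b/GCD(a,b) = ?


GCD(117, 162) = 9
LCM = 117*162/9 = 18954/9 = 2106

LCM = 2106


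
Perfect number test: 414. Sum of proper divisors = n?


Proper divisors of 414: 1, 2, 3, 6, 9, 18, 23, 46, 69, 138, 207
Sum = 1 + 2 + 3 + 6 + 9 + 18 + 23 + 46 + 69 + 138 + 207 = 522

No, 414 is not perfect (522 ≠ 414)


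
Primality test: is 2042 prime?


2042 / 2 = 1021 (exact division)
2042 is NOT prime.

No, 2042 is not prime


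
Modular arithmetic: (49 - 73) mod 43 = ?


49 - 73 = -24
-24 mod 43 = 19


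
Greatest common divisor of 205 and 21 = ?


205 = 9 * 21 + 16
21 = 1 * 16 + 5
16 = 3 * 5 + 1
5 = 5 * 1 + 0
GCD = 1


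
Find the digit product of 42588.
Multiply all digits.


4 × 2 × 5 × 8 × 8 = 2560


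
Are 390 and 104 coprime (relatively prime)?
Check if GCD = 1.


Euclidean algorithm:
390 = 3 * 104 + 78
104 = 1 * 78 + 26
78 = 3 * 26 + 0
GCD(390, 104) = 26

No, not coprime (GCD = 26)


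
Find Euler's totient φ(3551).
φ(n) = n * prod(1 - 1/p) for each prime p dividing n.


3551 = 53 × 67
Prime factors: 53, 67
φ(3551) = 3551 × (1-1/53) × (1-1/67)
= 3551 × 52/53 × 66/67 = 3432

φ(3551) = 3432


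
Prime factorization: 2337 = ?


2337 / 3 = 779
779 / 19 = 41
41 / 41 = 1
2337 = 3 × 19 × 41


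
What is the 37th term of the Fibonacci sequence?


Sequence: 1, 1, 2, 3, 5, 8, 13, 21, 34, 55, 89, 144, 233, 377, 610, 987, 1597, 2584, 4181, 6765, 10946, 17711, 28657, 46368, 75025, 121393, 196418, 317811, 514229, 832040, 1346269, 2178309, 3524578, 5702887, 9227465, 14930352, 24157817
F(37) = 24157817


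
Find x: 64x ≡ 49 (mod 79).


GCD(64, 79) = 1, unique solution
a^(-1) mod 79 = 21
x = 21 * 49 mod 79 = 2

x ≡ 2 (mod 79)


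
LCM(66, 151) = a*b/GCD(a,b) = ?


GCD(66, 151) = 1
LCM = 66*151/1 = 9966/1 = 9966

LCM = 9966


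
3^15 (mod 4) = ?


3^1 mod 4 = 3
3^2 mod 4 = 1
3^3 mod 4 = 3
3^4 mod 4 = 1
3^5 mod 4 = 3
3^6 mod 4 = 1
3^7 mod 4 = 3
3^8 mod 4 = 1
3^9 mod 4 = 3
3^10 mod 4 = 1
3^11 mod 4 = 3
3^12 mod 4 = 1
3^13 mod 4 = 3
3^14 mod 4 = 1
3^15 mod 4 = 3


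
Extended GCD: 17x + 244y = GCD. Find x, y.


Tabular extended Euclidean (each row: r = 17*s + 244*t):
r=17, s=1, t=0
r=244, s=0, t=1
q=0: r=17, s=1, t=0   [17*(1) + 244*(0) = 17]
q=14: r=6, s=-14, t=1   [17*(-14) + 244*(1) = 6]
q=2: r=5, s=29, t=-2   [17*(29) + 244*(-2) = 5]
q=1: r=1, s=-43, t=3   [17*(-43) + 244*(3) = 1]
q=5: r=0, s=244, t=-17   [17*(244) + 244*(-17) = 0]
GCD = 1; from the row with r=1: x=-43, y=3
Check: 17*(-43) + 244*(3) = -731 + 732 = 1

GCD = 1, x = -43, y = 3


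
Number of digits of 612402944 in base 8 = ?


612402944 in base 8 = 4440103400
Number of digits = 10

10 digits (base 8)


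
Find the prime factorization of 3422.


3422 / 2 = 1711
1711 / 29 = 59
59 / 59 = 1
3422 = 2 × 29 × 59


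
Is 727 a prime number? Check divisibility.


Check divisors up to sqrt(727) = 26.9629
No divisors found.
727 is prime.

Yes, 727 is prime


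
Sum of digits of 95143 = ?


9 + 5 + 1 + 4 + 3 = 22


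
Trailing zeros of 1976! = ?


floor(1976/5) = 395
floor(1976/25) = 79
floor(1976/125) = 15
floor(1976/625) = 3
Total = 492

492 trailing zeros


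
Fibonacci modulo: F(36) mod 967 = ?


F(k) mod 967 for k=1..36:
1, 1, 2, 3, 5, 8, 13, 21, 34, 55, 89, 144, 233, 377, 610, 20, 630, 650, 313, 963, 309, 305, 614, 919, 566, 518, 117, 635, 752, 420, 205, 625, 830, 488, 351, 839
F(36) mod 967 = 839


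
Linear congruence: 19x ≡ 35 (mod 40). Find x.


GCD(19, 40) = 1, unique solution
a^(-1) mod 40 = 19
x = 19 * 35 mod 40 = 25

x ≡ 25 (mod 40)


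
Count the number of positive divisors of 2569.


2569 = 7^1 × 367^1
d(2569) = (1+1) × (1+1) = 4

4 divisors


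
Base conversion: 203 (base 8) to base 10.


203 (base 8) = 131 (decimal)
131 (decimal) = 131 (base 10)


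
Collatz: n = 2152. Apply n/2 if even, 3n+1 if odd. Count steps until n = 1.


2152 → 1076 → 538 → 269 → 808 → 404 → 202 → 101 → 304 → 152 → 76 → 38 → 19 → 58 → 29 → 88 → 44 → 22 → 11 → 34 → 17 → 52 → 26 → 13 → 40 → 20 → 10 → 5 → 16 → 8 → 4 → 2 → 1
Total steps = 32

32 steps


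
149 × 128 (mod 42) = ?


149 × 128 = 19072
19072 mod 42 = 4


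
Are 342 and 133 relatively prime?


Euclidean algorithm:
342 = 2 * 133 + 76
133 = 1 * 76 + 57
76 = 1 * 57 + 19
57 = 3 * 19 + 0
GCD(342, 133) = 19

No, not coprime (GCD = 19)


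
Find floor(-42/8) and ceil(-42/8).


-42/8 = -5.2500
floor = -6
ceil = -5

floor = -6, ceil = -5


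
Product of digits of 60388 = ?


6 × 0 × 3 × 8 × 8 = 0


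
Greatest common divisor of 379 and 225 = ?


379 = 1 * 225 + 154
225 = 1 * 154 + 71
154 = 2 * 71 + 12
71 = 5 * 12 + 11
12 = 1 * 11 + 1
11 = 11 * 1 + 0
GCD = 1


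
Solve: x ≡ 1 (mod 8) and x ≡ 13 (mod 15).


M = 8*15 = 120
M1 = M/8 = 15, M2 = M/15 = 8
M1^(-1) mod 8 = 7, M2^(-1) mod 15 = 2
x = 1*15*7 + 13*8*2 = 313
313 mod 120 = 73
Check: 73 mod 8 = 1 ✓, 73 mod 15 = 13 ✓

x ≡ 73 (mod 120)


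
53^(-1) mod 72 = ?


Use the extended Euclidean algorithm on (72, 53); each row r = 72*s + 53*t:
r=72, s=1, t=0
r=53, s=0, t=1
q=1: r=19, s=1, t=-1   [72*(1) + 53*(-1) = 19]
q=2: r=15, s=-2, t=3   [72*(-2) + 53*(3) = 15]
q=1: r=4, s=3, t=-4   [72*(3) + 53*(-4) = 4]
q=3: r=3, s=-11, t=15   [72*(-11) + 53*(15) = 3]
q=1: r=1, s=14, t=-19   [72*(14) + 53*(-19) = 1]
q=3: r=0, s=-53, t=72   [72*(-53) + 53*(72) = 0]
GCD = 1 with t = -19, so 53*(-19) ≡ 1 (mod 72)
Inverse = -19 mod 72 = 53
Check: 53 * 53 = 2809 ≡ 1 (mod 72)

53^(-1) ≡ 53 (mod 72)


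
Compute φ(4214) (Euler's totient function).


4214 = 2 × 7^2 × 43
Prime factors: 2, 7, 43
φ(4214) = 4214 × (1-1/2) × (1-1/7) × (1-1/43)
= 4214 × 1/2 × 6/7 × 42/43 = 1764

φ(4214) = 1764


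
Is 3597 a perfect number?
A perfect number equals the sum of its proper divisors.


Proper divisors of 3597: 1, 3, 11, 33, 109, 327, 1199
Sum = 1 + 3 + 11 + 33 + 109 + 327 + 1199 = 1683

No, 3597 is not perfect (1683 ≠ 3597)


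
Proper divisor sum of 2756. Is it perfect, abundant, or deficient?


Proper divisors: 1, 2, 4, 13, 26, 52, 53, 106, 212, 689, 1378
Sum = 1 + 2 + 4 + 13 + 26 + 52 + 53 + 106 + 212 + 689 + 1378 = 2536
2536 < 2756 → deficient

s(2756) = 2536 (deficient)


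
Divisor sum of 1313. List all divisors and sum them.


Divisors of 1313: 1, 13, 101, 1313
Sum = 1 + 13 + 101 + 1313 = 1428

σ(1313) = 1428


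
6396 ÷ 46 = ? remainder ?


6396 = 46 * 139 + 2
Check: 6394 + 2 = 6396

q = 139, r = 2


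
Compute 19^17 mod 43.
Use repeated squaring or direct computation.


19^1 mod 43 = 19
19^2 mod 43 = 17
19^3 mod 43 = 22
19^4 mod 43 = 31
19^5 mod 43 = 30
19^6 mod 43 = 11
19^7 mod 43 = 37
19^8 mod 43 = 15
19^9 mod 43 = 27
19^10 mod 43 = 40
19^11 mod 43 = 29
19^12 mod 43 = 35
19^13 mod 43 = 20
19^14 mod 43 = 36
19^15 mod 43 = 39
19^16 mod 43 = 10
19^17 mod 43 = 18


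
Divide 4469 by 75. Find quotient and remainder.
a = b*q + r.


4469 = 75 * 59 + 44
Check: 4425 + 44 = 4469

q = 59, r = 44


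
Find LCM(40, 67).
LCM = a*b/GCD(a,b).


GCD(40, 67) = 1
LCM = 40*67/1 = 2680/1 = 2680

LCM = 2680
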